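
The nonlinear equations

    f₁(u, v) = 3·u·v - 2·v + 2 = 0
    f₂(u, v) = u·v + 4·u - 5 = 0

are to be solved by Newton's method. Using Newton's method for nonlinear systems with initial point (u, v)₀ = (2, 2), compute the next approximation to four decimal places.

(1.3333, 0.5000)

At (2, 2): F = (10.0000, 7.0000).
Jacobian J = [[3·v, 3·u - 2], [v + 4, u]].
At the point, J = [[6.0000, 4.0000], [6.0000, 2.0000]] (det J = -12.0000).
Solving J·Δ = −F gives Δ = (-0.6667, -1.5000).
Then the next iterate is (u, v)₁ = (1.3333, 0.5000).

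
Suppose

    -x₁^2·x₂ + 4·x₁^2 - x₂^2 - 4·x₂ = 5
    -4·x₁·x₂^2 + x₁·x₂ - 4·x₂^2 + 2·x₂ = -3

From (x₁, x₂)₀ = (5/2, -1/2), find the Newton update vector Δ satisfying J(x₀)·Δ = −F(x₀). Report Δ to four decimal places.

At (5/2, -1/2): F = (24.8750, -2.7500).
Jacobian J = [[-2·x₁·x₂ + 8·x₁, -x₁^2 - 2·x₂ - 4], [-4·x₂^2 + x₂, -8·x₁·x₂ + x₁ - 8·x₂ + 2]].
At the point, J = [[22.5000, -9.2500], [-1.5000, 18.5000]] (det J = 402.3750).
Solving J·Δ = −F gives Δ = (-1.0805, 0.0610).

(-1.0805, 0.0610)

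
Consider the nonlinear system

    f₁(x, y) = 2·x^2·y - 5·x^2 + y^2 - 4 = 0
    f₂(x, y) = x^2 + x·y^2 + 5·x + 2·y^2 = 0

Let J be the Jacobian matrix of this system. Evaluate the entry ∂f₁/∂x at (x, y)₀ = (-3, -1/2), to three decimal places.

36.000

∂f₁/∂x = 4·x·y - 10·x.
At (-3, -1/2) this is 36.000.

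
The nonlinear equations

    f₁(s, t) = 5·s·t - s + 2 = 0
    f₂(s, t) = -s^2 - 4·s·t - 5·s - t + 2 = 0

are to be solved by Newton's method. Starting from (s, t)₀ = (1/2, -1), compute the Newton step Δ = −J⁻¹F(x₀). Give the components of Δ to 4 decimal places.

At (1/2, -1): F = (-1.0000, 2.2500).
Jacobian J = [[5·t - 1, 5·s], [-2·s - 4·t - 5, -4·s - 1]].
At the point, J = [[-6.0000, 2.5000], [-2.0000, -3.0000]] (det J = 23.0000).
Solving J·Δ = −F gives Δ = (0.1141, 0.6739).

(0.1141, 0.6739)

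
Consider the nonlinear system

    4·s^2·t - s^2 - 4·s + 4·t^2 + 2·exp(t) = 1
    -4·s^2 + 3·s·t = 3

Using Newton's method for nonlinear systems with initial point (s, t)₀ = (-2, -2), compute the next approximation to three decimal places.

At (-2, -2): F = (-12.72933, -7.000).
Jacobian J = [[8·s·t - 2·s - 4, 4·s^2 + 8·t + 2·exp(t)], [-8·s + 3·t, 3·s]].
At the point, J = [[32.000, 0.27067], [10.000, -6.000]] (det J = -194.70671).
Solving J·Δ = −F gives Δ = (0.402, -0.497).
Then the next iterate is (s, t)₁ = (-1.598, -2.497).

(-1.598, -2.497)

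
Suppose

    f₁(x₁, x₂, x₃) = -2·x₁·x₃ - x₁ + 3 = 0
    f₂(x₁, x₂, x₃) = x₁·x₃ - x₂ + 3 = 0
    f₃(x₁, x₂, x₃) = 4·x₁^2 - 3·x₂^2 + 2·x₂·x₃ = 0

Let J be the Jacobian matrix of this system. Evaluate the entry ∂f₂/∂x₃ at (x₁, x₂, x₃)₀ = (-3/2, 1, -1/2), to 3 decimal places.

∂f₂/∂x₃ = x₁.
At (-3/2, 1, -1/2) this is -1.500.

-1.500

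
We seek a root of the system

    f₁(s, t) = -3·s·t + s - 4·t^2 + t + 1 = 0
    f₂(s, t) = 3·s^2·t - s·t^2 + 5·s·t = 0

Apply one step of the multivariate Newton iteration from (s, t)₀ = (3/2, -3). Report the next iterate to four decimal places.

At (3/2, -3): F = (-23.0000, -56.2500).
Jacobian J = [[-3·t + 1, -3·s - 8·t + 1], [6·s·t - t^2 + 5·t, 3·s^2 - 2·s·t + 5·s]].
At the point, J = [[10.0000, 20.5000], [-51.0000, 23.2500]] (det J = 1278.0000).
Solving J·Δ = −F gives Δ = (-0.4839, 1.3580).
Then the next iterate is (s, t)₁ = (1.0161, -1.6420).

(1.0161, -1.6420)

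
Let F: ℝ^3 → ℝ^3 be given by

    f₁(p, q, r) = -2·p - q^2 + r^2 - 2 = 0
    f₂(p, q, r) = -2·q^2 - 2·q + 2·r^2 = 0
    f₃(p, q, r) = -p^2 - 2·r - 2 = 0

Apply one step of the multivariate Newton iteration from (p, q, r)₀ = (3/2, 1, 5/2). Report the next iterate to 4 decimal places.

(-0.7870, 0.4259, 1.3056)

At (3/2, 1, 5/2): F = (0.2500, 8.5000, -9.2500).
Jacobian J = [[-2, -2·q, 2·r], [0, -4·q - 2, 4·r], [-2·p, 0, -2]].
At the point, J = [[-2.0000, -2.0000, 5.0000], [0.0000, -6.0000, 10.0000], [-3.0000, 0.0000, -2.0000]] (det J = -54.0000).
Solving J·Δ = −F gives Δ = (-2.2870, -0.5741, -1.1944).
Then the next iterate is (p, q, r)₁ = (-0.7870, 0.4259, 1.3056).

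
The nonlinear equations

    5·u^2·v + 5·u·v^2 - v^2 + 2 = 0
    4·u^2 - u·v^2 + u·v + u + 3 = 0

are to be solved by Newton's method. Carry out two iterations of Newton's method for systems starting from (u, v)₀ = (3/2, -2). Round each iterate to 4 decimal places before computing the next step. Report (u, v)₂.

(0.2144, 11.4410)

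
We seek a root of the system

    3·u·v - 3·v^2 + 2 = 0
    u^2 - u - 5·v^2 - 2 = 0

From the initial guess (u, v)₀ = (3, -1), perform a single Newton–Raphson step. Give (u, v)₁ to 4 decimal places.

(2.1905, -0.4952)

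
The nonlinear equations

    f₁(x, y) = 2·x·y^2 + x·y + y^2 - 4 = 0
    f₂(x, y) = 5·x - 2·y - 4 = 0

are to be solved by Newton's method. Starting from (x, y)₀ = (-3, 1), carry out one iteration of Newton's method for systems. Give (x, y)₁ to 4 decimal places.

At (-3, 1): F = (-12.0000, -21.0000).
Jacobian J = [[2·y^2 + y, 4·x·y + x + 2·y], [5, -2]].
At the point, J = [[3.0000, -13.0000], [5.0000, -2.0000]] (det J = 59.0000).
Solving J·Δ = −F gives Δ = (4.2203, 0.0508).
Then the next iterate is (x, y)₁ = (1.2203, 1.0508).

(1.2203, 1.0508)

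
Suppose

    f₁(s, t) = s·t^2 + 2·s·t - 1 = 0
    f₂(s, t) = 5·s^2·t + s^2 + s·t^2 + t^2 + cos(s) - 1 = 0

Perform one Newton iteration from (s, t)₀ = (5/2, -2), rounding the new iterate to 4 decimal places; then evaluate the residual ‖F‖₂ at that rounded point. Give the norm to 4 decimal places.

At (5/2, -2): F = (-1.0000, -44.051144).
Jacobian J = [[t^2 + 2·t, 2·s·t + 2·s], [10·s·t + 2·s + t^2 - sin(s), 5·s^2 + 2·s·t + 2·t]].
At the point, J = [[0.0000, -5.0000], [-41.598472, 17.2500]] (det J = -207.992361).
Solving J·Δ = −F gives Δ = (-1.1419, -0.2000).
Then the next iterate is (s, t)₁ = (1.3581, -2.2000).
Re-evaluating at (1.3581, -2.2000): F = (-0.402436, -7.820056), so ‖F‖₂ = 7.8304.

7.8304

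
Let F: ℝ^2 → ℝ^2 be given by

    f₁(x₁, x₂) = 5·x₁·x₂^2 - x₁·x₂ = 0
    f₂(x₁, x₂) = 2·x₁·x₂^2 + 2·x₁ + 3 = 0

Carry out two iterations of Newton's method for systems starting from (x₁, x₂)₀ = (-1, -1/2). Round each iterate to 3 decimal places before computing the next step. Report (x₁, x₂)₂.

At (-1, -1/2): F = (-1.750, 0.500).
Jacobian J = [[5·x₂^2 - x₂, 10·x₁·x₂ - x₁], [2·x₂^2 + 2, 4·x₁·x₂]].
At the point, J = [[1.750, 6.000], [2.500, 2.000]] (det J = -11.500).
Solving J·Δ = −F gives Δ = (-0.565, 0.457).
Then the next iterate is (x₁, x₂)₁ = (-1.565, -0.043).
Round to (-1.565, -0.043) and repeat: F = (-0.08176, -0.13579), J = [[0.05224, 2.23795], [2.00370, 0.26918]].
Δ = (0.063, 0.035), so (x₁, x₂)₂ = (-1.502, -0.008).

(-1.502, -0.008)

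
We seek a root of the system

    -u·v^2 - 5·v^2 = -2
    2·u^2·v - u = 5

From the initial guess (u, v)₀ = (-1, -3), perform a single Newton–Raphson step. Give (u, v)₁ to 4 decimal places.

At (-1, -3): F = (-34.0000, -10.0000).
Jacobian J = [[-v^2, -2·u·v - 10·v], [4·u·v - 1, 2·u^2]].
At the point, J = [[-9.0000, 24.0000], [11.0000, 2.0000]] (det J = -282.0000).
Solving J·Δ = −F gives Δ = (0.6099, 1.6454).
Then the next iterate is (u, v)₁ = (-0.3901, -1.3546).

(-0.3901, -1.3546)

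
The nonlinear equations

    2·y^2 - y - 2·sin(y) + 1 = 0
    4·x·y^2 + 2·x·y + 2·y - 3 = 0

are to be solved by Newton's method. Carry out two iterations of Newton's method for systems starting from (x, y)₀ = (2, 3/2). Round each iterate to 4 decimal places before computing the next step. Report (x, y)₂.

(0.5148, 0.8780)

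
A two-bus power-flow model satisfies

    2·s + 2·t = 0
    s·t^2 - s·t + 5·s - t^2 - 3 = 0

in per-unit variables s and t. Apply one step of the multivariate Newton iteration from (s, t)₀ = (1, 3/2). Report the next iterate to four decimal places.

(0.5556, -0.5556)

At (1, 3/2): F = (5.0000, 0.5000).
Jacobian J = [[2, 2], [t^2 - t + 5, 2·s·t - s - 2·t]].
At the point, J = [[2.0000, 2.0000], [5.7500, -1.0000]] (det J = -13.5000).
Solving J·Δ = −F gives Δ = (-0.4444, -2.0556).
Then the next iterate is (s, t)₁ = (0.5556, -0.5556).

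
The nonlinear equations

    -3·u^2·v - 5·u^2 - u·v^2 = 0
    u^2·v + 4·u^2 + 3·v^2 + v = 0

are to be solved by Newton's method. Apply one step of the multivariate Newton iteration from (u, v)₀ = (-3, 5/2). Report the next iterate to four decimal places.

(-1.8913, 1.0396)

At (-3, 5/2): F = (-93.7500, 79.7500).
Jacobian J = [[-6·u·v - 10·u - v^2, -3·u^2 - 2·u·v], [2·u·v + 8·u, u^2 + 6·v + 1]].
At the point, J = [[68.7500, -12.0000], [-39.0000, 25.0000]] (det J = 1250.7500).
Solving J·Δ = −F gives Δ = (1.1087, -1.4604).
Then the next iterate is (u, v)₁ = (-1.8913, 1.0396).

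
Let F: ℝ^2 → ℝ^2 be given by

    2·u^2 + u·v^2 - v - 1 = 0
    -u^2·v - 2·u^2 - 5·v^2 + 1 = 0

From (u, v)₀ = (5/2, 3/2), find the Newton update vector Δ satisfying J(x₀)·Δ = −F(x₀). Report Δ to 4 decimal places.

(-0.8407, -0.8194)

At (5/2, 3/2): F = (15.6250, -32.1250).
Jacobian J = [[4·u + v^2, 2·u·v - 1], [-2·u·v - 4·u, -u^2 - 10·v]].
At the point, J = [[12.2500, 6.5000], [-17.5000, -21.2500]] (det J = -146.5625).
Solving J·Δ = −F gives Δ = (-0.8407, -0.8194).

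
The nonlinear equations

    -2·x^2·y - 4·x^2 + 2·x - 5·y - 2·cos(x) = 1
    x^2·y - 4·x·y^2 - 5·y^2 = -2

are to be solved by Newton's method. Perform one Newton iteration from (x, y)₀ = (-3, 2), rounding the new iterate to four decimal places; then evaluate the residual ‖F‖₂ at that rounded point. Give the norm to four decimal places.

At (-3, 2): F = (-87.020015, 48.0000).
Jacobian J = [[-4·x·y - 8·x + 2·sin(x) + 2, -2·x^2 - 5], [2·x·y - 4·y^2, x^2 - 8·x·y - 10·y]].
At the point, J = [[49.717760, -23.0000], [-28.0000, 37.0000]] (det J = 1195.557119).
Solving J·Δ = −F gives Δ = (1.7697, 0.0419).
Then the next iterate is (x, y)₁ = (-1.2303, 2.0419).
Re-evaluating at (-1.2303, 2.0419): F = (-26.573958, 4.762152), so ‖F‖₂ = 26.9973.

26.9973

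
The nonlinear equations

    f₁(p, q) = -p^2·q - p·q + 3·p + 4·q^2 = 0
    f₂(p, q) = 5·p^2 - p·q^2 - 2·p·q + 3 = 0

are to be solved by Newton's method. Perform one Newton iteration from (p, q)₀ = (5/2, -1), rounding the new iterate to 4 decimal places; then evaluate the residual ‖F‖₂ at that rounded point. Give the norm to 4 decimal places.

11.3206

At (5/2, -1): F = (20.2500, 36.7500).
Jacobian J = [[-2·p·q - q + 3, -p^2 - p + 8·q], [10·p - q^2 - 2·q, -2·p·q - 2·p]].
At the point, J = [[9.0000, -16.7500], [26.0000, 0.0000]] (det J = 435.5000).
Solving J·Δ = −F gives Δ = (-1.4135, 0.4495).
Then the next iterate is (p, q)₁ = (1.0865, -0.5505).
Re-evaluating at (1.0865, -0.5505): F = (5.719675, 9.769384), so ‖F‖₂ = 11.3206.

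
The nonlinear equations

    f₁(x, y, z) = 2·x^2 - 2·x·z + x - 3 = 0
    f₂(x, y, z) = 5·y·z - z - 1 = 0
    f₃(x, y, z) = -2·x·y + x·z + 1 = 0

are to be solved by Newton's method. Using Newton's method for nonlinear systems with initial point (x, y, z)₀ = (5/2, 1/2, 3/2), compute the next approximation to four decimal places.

At (5/2, 1/2, 3/2): F = (4.5000, 1.2500, 2.2500).
Jacobian J = [[4·x - 2·z + 1, 0, -2·x], [0, 5·z, 5·y - 1], [-2·y + z, -2·x, x]].
At the point, J = [[8.0000, 0.0000, -5.0000], [0.0000, 7.5000, 1.5000], [0.5000, -5.0000, 2.5000]] (det J = 228.7500).
Solving J·Δ = −F gives Δ = (-1.0219, -0.0197, -0.7350).
Then the next iterate is (x, y, z)₁ = (1.4781, 0.4803, 0.7650).

(1.4781, 0.4803, 0.7650)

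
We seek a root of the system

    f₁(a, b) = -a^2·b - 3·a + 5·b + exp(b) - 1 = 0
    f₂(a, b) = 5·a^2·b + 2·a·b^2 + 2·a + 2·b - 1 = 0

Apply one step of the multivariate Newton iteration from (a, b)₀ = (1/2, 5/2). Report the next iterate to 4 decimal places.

At (1/2, 5/2): F = (21.557494, 14.3750).
Jacobian J = [[-2·a·b - 3, -a^2 + exp(b) + 5], [10·a·b + 2·b^2 + 2, 5·a^2 + 4·a·b + 2]].
At the point, J = [[-5.5000, 16.932494], [27.0000, 8.2500]] (det J = -502.552337).
Solving J·Δ = −F gives Δ = (-0.1304, -1.3155).
Then the next iterate is (a, b)₁ = (0.3696, 1.1845).

(0.3696, 1.1845)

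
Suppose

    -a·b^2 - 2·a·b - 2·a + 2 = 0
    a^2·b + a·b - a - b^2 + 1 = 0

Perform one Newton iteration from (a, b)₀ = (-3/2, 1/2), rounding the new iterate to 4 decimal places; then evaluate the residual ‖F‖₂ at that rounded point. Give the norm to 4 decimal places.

2.5009

At (-3/2, 1/2): F = (6.8750, 2.6250).
Jacobian J = [[-b^2 - 2·b - 2, -2·a·b - 2·a], [2·a·b + b - 1, a^2 + a - 2·b]].
At the point, J = [[-3.2500, 4.5000], [-2.0000, -0.2500]] (det J = 9.8125).
Solving J·Δ = −F gives Δ = (1.3790, -0.5318).
Then the next iterate is (a, b)₁ = (-0.1210, -0.0318).
Re-evaluating at (-0.1210, -0.0318): F = (2.234427, 1.123371), so ‖F‖₂ = 2.5009.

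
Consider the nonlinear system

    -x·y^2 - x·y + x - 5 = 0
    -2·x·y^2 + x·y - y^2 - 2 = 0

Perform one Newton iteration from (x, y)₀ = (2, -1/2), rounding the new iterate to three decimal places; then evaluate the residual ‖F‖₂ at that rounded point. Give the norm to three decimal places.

At (2, -1/2): F = (-2.500, -4.250).
Jacobian J = [[-y^2 - y + 1, -2·x·y - x], [-2·y^2 + y, -4·x·y + x - 2·y]].
At the point, J = [[1.250, 0.000], [-1.000, 7.000]] (det J = 8.750).
Solving J·Δ = −F gives Δ = (2.000, 0.893).
Then the next iterate is (x, y)₁ = (4.000, 0.393).
Re-evaluating at (4.000, 0.393): F = (-3.18980, -1.81804), so ‖F‖₂ = 3.672.

3.672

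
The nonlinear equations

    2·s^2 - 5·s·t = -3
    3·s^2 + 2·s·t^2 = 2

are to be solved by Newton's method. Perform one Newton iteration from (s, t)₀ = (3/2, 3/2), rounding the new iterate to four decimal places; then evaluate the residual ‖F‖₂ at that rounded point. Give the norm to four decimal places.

2.7329

At (3/2, 3/2): F = (-3.7500, 11.5000).
Jacobian J = [[4·s - 5·t, -5·s], [6·s + 2·t^2, 4·s·t]].
At the point, J = [[-1.5000, -7.5000], [13.5000, 9.0000]] (det J = 87.7500).
Solving J·Δ = −F gives Δ = (-0.5983, -0.3803).
Then the next iterate is (s, t)₁ = (0.9017, 1.1197).
Re-evaluating at (0.9017, 1.1197): F = (-0.422042, 2.700162), so ‖F‖₂ = 2.7329.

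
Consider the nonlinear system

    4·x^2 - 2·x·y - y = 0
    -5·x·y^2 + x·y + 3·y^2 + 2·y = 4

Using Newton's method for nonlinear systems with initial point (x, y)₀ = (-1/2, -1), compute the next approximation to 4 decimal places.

(0.0000, -1.3158)

At (-1/2, -1): F = (1.0000, 0.0000).
Jacobian J = [[8·x - 2·y, -2·x - 1], [-5·y^2 + y, -10·x·y + x + 6·y + 2]].
At the point, J = [[-2.0000, 0.0000], [-6.0000, -9.5000]] (det J = 19.0000).
Solving J·Δ = −F gives Δ = (0.5000, -0.3158).
Then the next iterate is (x, y)₁ = (0.0000, -1.3158).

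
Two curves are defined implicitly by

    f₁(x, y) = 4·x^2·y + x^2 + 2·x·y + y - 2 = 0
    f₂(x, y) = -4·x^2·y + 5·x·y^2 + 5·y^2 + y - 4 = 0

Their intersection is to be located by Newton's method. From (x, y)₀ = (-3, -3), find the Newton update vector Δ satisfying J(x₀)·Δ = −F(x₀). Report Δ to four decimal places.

(1.0659, 0.7112)

At (-3, -3): F = (-86.0000, 11.0000).
Jacobian J = [[8·x·y + 2·x + 2·y, 4·x^2 + 2·x + 1], [-8·x·y + 5·y^2, -4·x^2 + 10·x·y + 10·y + 1]].
At the point, J = [[60.0000, 31.0000], [-27.0000, 25.0000]] (det J = 2337.0000).
Solving J·Δ = −F gives Δ = (1.0659, 0.7112).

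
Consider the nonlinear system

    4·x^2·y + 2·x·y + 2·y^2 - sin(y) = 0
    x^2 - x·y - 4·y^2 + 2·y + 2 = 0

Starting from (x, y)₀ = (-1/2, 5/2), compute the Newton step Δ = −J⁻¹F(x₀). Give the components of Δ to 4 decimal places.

(0.2399, -0.9908)

At (-1/2, 5/2): F = (11.901528, -16.5000).
Jacobian J = [[8·x·y + 2·y, 4·x^2 + 2·x + 4·y - cos(y)], [2·x - y, -x - 8·y + 2]].
At the point, J = [[-5.0000, 10.801144], [-3.5000, -17.5000]] (det J = 125.304003).
Solving J·Δ = −F gives Δ = (0.2399, -0.9908).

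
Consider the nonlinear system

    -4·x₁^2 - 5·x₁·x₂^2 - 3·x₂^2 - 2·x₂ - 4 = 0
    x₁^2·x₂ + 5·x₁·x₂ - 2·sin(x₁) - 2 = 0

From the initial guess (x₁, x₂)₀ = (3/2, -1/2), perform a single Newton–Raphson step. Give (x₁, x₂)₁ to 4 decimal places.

At (3/2, -1/2): F = (-14.6250, -8.869990).
Jacobian J = [[-8·x₁ - 5·x₂^2, -10·x₁·x₂ - 6·x₂ - 2], [2·x₁·x₂ + 5·x₂ - 2·cos(x₁), x₁^2 + 5·x₁]].
At the point, J = [[-13.2500, 8.5000], [-4.141474, 9.7500]] (det J = -93.984968).
Solving J·Δ = −F gives Δ = (-0.7150, 0.6060).
Then the next iterate is (x₁, x₂)₁ = (0.7850, 0.1060).

(0.7850, 0.1060)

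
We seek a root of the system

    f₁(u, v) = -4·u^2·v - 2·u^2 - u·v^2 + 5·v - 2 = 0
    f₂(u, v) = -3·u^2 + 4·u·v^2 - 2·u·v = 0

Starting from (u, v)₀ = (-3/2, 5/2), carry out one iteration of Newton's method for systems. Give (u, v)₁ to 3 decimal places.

(-1.145, 1.520)

At (-3/2, 5/2): F = (-7.125, -36.750).
Jacobian J = [[-8·u·v - 4·u - v^2, -4·u^2 - 2·u·v + 5], [-6·u + 4·v^2 - 2·v, 8·u·v - 2·u]].
At the point, J = [[29.750, 3.500], [29.000, -27.000]] (det J = -904.750).
Solving J·Δ = −F gives Δ = (0.355, -0.980).
Then the next iterate is (u, v)₁ = (-1.145, 1.520).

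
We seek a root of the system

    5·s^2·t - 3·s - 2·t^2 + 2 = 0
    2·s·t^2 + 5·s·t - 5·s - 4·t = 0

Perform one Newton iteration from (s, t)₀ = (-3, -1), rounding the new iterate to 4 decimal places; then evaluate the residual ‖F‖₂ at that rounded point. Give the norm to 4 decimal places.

132.8666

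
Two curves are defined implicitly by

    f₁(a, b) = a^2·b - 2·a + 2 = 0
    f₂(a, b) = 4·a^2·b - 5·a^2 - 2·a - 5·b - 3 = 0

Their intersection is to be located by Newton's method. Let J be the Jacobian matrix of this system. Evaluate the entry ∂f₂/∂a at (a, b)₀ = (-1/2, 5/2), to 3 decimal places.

∂f₂/∂a = 8·a·b - 10·a - 2.
At (-1/2, 5/2) this is -7.000.

-7.000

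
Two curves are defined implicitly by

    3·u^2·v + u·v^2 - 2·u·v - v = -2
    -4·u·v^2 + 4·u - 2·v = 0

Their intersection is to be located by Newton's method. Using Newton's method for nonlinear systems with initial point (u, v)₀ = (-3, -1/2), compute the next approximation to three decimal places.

(-1.042, -0.652)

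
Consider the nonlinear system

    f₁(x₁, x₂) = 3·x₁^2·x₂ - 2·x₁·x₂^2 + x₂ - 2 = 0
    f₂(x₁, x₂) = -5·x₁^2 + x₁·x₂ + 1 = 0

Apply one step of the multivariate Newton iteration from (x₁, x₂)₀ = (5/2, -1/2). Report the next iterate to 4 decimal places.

(1.2780, -0.3647)

At (5/2, -1/2): F = (-13.1250, -31.5000).
Jacobian J = [[6·x₁·x₂ - 2·x₂^2, 3·x₁^2 - 4·x₁·x₂ + 1], [-10·x₁ + x₂, x₁]].
At the point, J = [[-8.0000, 24.7500], [-25.5000, 2.5000]] (det J = 611.1250).
Solving J·Δ = −F gives Δ = (-1.2220, 0.1353).
Then the next iterate is (x₁, x₂)₁ = (1.2780, -0.3647).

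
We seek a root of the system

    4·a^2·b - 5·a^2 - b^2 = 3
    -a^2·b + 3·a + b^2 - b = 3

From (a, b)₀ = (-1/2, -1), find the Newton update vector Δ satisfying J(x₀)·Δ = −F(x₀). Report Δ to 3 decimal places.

At (-1/2, -1): F = (-6.250, -2.250).
Jacobian J = [[8·a·b - 10·a, 4·a^2 - 2·b], [-2·a·b + 3, -a^2 + 2·b - 1]].
At the point, J = [[9.000, 3.000], [2.000, -3.250]] (det J = -35.250).
Solving J·Δ = −F gives Δ = (0.768, -0.220).

(0.768, -0.220)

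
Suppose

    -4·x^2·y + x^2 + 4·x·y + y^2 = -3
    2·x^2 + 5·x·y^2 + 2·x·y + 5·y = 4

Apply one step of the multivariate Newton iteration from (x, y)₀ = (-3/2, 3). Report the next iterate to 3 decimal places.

(-0.995, 2.110)

At (-3/2, 3): F = (-30.750, -61.000).
Jacobian J = [[-8·x·y + 2·x + 4·y, -4·x^2 + 4·x + 2·y], [4·x + 5·y^2 + 2·y, 10·x·y + 2·x + 5]].
At the point, J = [[45.000, -9.000], [45.000, -43.000]] (det J = -1530.000).
Solving J·Δ = −F gives Δ = (0.505, -0.890).
Then the next iterate is (x, y)₁ = (-0.995, 2.110).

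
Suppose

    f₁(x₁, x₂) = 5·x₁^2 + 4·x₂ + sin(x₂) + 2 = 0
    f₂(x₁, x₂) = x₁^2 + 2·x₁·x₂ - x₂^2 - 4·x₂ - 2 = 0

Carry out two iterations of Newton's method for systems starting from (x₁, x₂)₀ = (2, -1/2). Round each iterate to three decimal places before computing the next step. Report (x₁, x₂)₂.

(-4.786, -1.961)

At (2, -1/2): F = (19.52057, 1.750).
Jacobian J = [[10·x₁, cos(x₂) + 4], [2·x₁ + 2·x₂, 2·x₁ - 2·x₂ - 4]].
At the point, J = [[20.000, 4.87758], [3.000, 1.000]] (det J = 5.36725).
Solving J·Δ = −F gives Δ = (-2.047, 4.390).
Then the next iterate is (x₁, x₂)₁ = (-0.047, 3.890).
Round to (-0.047, 3.890) and repeat: F = (16.89057, -33.05555), J = [[-0.470, 3.26723], [7.686, -11.874]].
Δ = (-4.739, -5.851), so (x₁, x₂)₂ = (-4.786, -1.961).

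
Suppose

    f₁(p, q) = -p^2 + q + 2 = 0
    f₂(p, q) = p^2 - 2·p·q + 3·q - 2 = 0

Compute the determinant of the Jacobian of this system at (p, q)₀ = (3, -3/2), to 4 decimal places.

9.0000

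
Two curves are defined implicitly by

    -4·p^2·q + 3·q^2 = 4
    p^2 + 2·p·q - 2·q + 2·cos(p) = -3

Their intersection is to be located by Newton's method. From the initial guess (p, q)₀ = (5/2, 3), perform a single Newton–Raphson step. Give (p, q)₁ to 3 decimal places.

At (5/2, 3): F = (-52.000, 16.64771).
Jacobian J = [[-8·p·q, -4·p^2 + 6·q], [2·p + 2·q - 2·sin(p), 2·p - 2]].
At the point, J = [[-60.000, -7.000], [9.80306, 3.000]] (det J = -111.37861).
Solving J·Δ = −F gives Δ = (-0.354, -4.391).
Then the next iterate is (p, q)₁ = (2.146, -1.391).

(2.146, -1.391)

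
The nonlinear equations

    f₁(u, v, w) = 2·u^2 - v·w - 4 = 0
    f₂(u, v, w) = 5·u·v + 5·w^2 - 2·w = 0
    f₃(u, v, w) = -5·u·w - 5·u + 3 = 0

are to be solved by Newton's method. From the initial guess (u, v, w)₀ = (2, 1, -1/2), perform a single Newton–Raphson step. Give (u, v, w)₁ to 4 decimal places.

At (2, 1, -1/2): F = (4.5000, 12.2500, -2.0000).
Jacobian J = [[4·u, -w, -v], [5·v, 5·u, 10·w - 2], [-5·w - 5, 0, -5·u]].
At the point, J = [[8.0000, 0.5000, -1.0000], [5.0000, 10.0000, -7.0000], [-2.5000, 0.0000, -10.0000]] (det J = -791.2500).
Solving J·Δ = −F gives Δ = (-0.5077, -1.0223, -0.0731).
Then the next iterate is (u, v, w)₁ = (1.4923, -0.0223, -0.5731).

(1.4923, -0.0223, -0.5731)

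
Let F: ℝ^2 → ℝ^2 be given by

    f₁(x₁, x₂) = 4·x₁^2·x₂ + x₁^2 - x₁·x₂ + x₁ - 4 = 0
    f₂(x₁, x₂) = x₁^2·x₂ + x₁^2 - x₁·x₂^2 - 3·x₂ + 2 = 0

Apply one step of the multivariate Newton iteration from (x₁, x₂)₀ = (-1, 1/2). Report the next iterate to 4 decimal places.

(-0.5517, 1.2931)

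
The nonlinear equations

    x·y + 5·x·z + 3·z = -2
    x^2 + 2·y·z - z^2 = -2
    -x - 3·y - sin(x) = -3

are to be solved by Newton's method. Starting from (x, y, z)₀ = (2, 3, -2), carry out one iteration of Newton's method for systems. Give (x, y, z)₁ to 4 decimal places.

(0.0603, 0.4077, -1.2610)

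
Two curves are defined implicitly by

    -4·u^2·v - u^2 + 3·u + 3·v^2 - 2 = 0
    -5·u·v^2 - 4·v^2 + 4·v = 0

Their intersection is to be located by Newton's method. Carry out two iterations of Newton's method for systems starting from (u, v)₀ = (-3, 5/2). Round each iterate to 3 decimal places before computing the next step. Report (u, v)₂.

At (-3, 5/2): F = (-91.250, 78.750).
Jacobian J = [[-8·u·v - 2·u + 3, -4·u^2 + 6·v], [-5·v^2, -10·u·v - 8·v + 4]].
At the point, J = [[69.000, -21.000], [-31.250, 59.000]] (det J = 3414.750).
Solving J·Δ = −F gives Δ = (1.092, -0.756).
Then the next iterate is (u, v)₁ = (-1.908, 1.744).
Round to (-1.908, 1.744) and repeat: F = (-27.63573, 23.82611), J = [[33.43642, -4.09786], [-15.20768, 23.32352]].
Δ = (0.762, -0.525), so (u, v)₂ = (-1.146, 1.219).

(-1.146, 1.219)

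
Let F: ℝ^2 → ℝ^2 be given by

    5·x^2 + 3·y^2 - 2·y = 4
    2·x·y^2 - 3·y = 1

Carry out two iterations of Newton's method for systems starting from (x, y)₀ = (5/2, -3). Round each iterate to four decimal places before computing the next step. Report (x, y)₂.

At (5/2, -3): F = (60.2500, 53.0000).
Jacobian J = [[10·x, 6·y - 2], [2·y^2, 4·x·y - 3]].
At the point, J = [[25.0000, -20.0000], [18.0000, -33.0000]] (det J = -465.0000).
Solving J·Δ = −F gives Δ = (-1.9962, 0.5172).
Then the next iterate is (x, y)₁ = (0.5038, -2.4828).
Round to (0.5038, -2.4828) and repeat: F = (20.727560, 12.659544), J = [[5.0380, -16.8968], [12.328592, -8.003339]].
Δ = (-0.2858, 1.1415), so (x, y)₂ = (0.2180, -1.3413).

(0.2180, -1.3413)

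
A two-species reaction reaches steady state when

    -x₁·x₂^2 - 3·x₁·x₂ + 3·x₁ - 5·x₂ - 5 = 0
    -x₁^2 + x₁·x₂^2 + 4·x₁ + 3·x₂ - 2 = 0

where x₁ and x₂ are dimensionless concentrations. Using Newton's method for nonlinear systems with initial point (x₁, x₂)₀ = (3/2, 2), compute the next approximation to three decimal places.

(2.629, -0.155)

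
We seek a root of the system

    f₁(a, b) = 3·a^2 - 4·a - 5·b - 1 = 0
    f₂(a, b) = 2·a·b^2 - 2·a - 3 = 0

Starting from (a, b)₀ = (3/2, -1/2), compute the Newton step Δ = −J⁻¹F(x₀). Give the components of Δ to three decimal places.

(-1.467, -1.017)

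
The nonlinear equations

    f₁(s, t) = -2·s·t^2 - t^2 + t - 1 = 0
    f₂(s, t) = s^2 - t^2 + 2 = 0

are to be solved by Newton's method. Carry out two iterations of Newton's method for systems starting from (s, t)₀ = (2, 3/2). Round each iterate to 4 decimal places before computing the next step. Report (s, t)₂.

At (2, 3/2): F = (-10.7500, 3.7500).
Jacobian J = [[-2·t^2, -4·s·t - 2·t + 1], [2·s, -2·t]].
At the point, J = [[-4.5000, -14.0000], [4.0000, -3.0000]] (det J = 69.5000).
Solving J·Δ = −F gives Δ = (-1.2194, -0.3759).
Then the next iterate is (s, t)₁ = (0.7806, 1.1241).
Round to (0.7806, 1.1241) and repeat: F = (-3.112234, 1.345736), J = [[-2.527202, -4.758090], [1.5612, -2.2482]].
Δ = (-1.0221, -0.1112), so (s, t)₂ = (-0.2415, 1.0129).

(-0.2415, 1.0129)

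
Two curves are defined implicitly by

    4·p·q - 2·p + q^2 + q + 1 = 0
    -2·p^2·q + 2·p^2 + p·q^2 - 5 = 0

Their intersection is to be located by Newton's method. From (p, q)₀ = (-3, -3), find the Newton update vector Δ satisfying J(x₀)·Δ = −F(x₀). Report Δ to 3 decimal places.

At (-3, -3): F = (49.000, 40.000).
Jacobian J = [[4·q - 2, 4·p + 2·q + 1], [-4·p·q + 4·p + q^2, -2·p^2 + 2·p·q]].
At the point, J = [[-14.000, -17.000], [-39.000, 0.000]] (det J = -663.000).
Solving J·Δ = −F gives Δ = (1.026, 2.038).

(1.026, 2.038)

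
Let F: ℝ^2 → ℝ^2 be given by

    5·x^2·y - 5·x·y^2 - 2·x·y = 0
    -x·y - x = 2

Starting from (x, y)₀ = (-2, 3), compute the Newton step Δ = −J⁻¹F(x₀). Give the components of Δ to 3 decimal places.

(1.579, 0.158)

At (-2, 3): F = (162.000, 6.000).
Jacobian J = [[10·x·y - 5·y^2 - 2·y, 5·x^2 - 10·x·y - 2·x], [-y - 1, -x]].
At the point, J = [[-111.000, 84.000], [-4.000, 2.000]] (det J = 114.000).
Solving J·Δ = −F gives Δ = (1.579, 0.158).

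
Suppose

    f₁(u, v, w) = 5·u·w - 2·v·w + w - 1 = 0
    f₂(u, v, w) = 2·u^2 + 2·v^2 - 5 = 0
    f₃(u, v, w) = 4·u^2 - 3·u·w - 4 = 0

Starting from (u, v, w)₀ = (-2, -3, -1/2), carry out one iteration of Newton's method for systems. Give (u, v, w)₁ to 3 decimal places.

At (-2, -3, -1/2): F = (0.500, 21.000, 9.000).
Jacobian J = [[5·w, -2·w, 5·u - 2·v + 1], [4·u, 4·v, 0], [8·u - 3·w, 0, -3·u]].
At the point, J = [[-2.500, 1.000, -3.000], [-8.000, -12.000, 0.000], [-14.500, 0.000, 6.000]] (det J = 750.000).
Solving J·Δ = −F gives Δ = (0.648, 1.318, 0.066).
Then the next iterate is (u, v, w)₁ = (-1.352, -1.682, -0.434).

(-1.352, -1.682, -0.434)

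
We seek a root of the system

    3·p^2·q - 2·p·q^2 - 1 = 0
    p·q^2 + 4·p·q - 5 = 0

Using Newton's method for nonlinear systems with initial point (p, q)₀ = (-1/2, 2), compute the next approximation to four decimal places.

At (-1/2, 2): F = (4.5000, -11.0000).
Jacobian J = [[6·p·q - 2·q^2, 3·p^2 - 4·p·q], [q^2 + 4·q, 2·p·q + 4·p]].
At the point, J = [[-14.0000, 4.7500], [12.0000, -4.0000]] (det J = -1.0000).
Solving J·Δ = −F gives Δ = (34.2500, 100.0000).
Then the next iterate is (p, q)₁ = (33.7500, 102.0000).

(33.7500, 102.0000)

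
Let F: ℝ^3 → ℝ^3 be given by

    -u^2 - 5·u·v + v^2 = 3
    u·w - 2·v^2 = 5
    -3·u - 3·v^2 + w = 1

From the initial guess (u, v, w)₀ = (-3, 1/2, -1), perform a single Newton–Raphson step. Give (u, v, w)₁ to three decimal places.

(-1.245, 0.382, -2.340)

At (-3, 1/2, -1): F = (-4.250, -2.500, 6.250).
Jacobian J = [[-2·u - 5·v, -5·u + 2·v, 0], [w, -4·v, u], [-3, -6·v, 1]].
At the point, J = [[3.500, 16.000, 0.000], [-1.000, -2.000, -3.000], [-3.000, -3.000, 1.000]] (det J = 121.500).
Solving J·Δ = −F gives Δ = (1.755, -0.118, -1.340).
Then the next iterate is (u, v, w)₁ = (-1.245, 0.382, -2.340).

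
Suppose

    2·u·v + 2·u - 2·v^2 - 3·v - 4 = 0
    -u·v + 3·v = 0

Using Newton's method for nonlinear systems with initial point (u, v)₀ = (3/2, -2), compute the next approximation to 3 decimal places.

At (3/2, -2): F = (-9.000, -3.000).
Jacobian J = [[2·v + 2, 2·u - 4·v - 3], [-v, -u + 3]].
At the point, J = [[-2.000, 8.000], [2.000, 1.500]] (det J = -19.000).
Solving J·Δ = −F gives Δ = (0.553, 1.263).
Then the next iterate is (u, v)₁ = (2.053, -0.737).

(2.053, -0.737)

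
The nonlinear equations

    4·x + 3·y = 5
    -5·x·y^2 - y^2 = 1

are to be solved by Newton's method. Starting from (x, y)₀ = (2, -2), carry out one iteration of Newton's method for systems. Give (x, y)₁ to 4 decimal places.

At (2, -2): F = (-3.0000, -45.0000).
Jacobian J = [[4, 3], [-5·y^2, -10·x·y - 2·y]].
At the point, J = [[4.0000, 3.0000], [-20.0000, 44.0000]] (det J = 236.0000).
Solving J·Δ = −F gives Δ = (-0.0127, 1.0169).
Then the next iterate is (x, y)₁ = (1.9873, -0.9831).

(1.9873, -0.9831)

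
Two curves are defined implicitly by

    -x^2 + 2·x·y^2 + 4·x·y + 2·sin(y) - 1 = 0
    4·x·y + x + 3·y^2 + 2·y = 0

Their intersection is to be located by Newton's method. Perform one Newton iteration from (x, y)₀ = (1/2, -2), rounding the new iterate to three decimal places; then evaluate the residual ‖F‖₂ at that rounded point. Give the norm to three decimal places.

56.351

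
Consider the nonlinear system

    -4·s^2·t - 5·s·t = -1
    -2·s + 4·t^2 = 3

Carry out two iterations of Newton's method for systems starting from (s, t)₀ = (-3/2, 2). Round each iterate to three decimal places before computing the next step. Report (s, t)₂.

(-1.520, 0.498)

At (-3/2, 2): F = (-2.000, 16.000).
Jacobian J = [[-8·s·t - 5·t, -4·s^2 - 5·s], [-2, 8·t]].
At the point, J = [[14.000, -1.500], [-2.000, 16.000]] (det J = 221.000).
Solving J·Δ = −F gives Δ = (0.036, -0.995).
Then the next iterate is (s, t)₁ = (-1.464, 1.005).
Round to (-1.464, 1.005) and repeat: F = (-0.25945, 3.96810), J = [[6.74556, -1.25318], [-2.000, 8.040]].
Δ = (-0.056, -0.507), so (s, t)₂ = (-1.520, 0.498).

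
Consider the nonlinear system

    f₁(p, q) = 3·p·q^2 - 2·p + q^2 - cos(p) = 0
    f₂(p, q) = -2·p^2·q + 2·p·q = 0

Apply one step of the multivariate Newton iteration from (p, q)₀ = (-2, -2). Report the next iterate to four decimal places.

(-0.9928, -1.6786)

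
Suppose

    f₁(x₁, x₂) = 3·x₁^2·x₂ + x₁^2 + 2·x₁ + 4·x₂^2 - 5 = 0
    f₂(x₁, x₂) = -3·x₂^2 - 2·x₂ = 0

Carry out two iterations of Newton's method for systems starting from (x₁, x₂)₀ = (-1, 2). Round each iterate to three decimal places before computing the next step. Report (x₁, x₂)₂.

(-2.012, 0.309)

At (-1, 2): F = (16.000, -16.000).
Jacobian J = [[6·x₁·x₂ + 2·x₁ + 2, 3·x₁^2 + 8·x₂], [0, -6·x₂ - 2]].
At the point, J = [[-12.000, 19.000], [0.000, -14.000]] (det J = 168.000).
Solving J·Δ = −F gives Δ = (-0.476, -1.143).
Then the next iterate is (x₁, x₂)₁ = (-1.476, 0.857).
Round to (-1.476, 0.857) and repeat: F = (2.76549, -3.91735), J = [[-8.54159, 13.39173], [0.000, -7.142]].
Δ = (-0.536, -0.548), so (x₁, x₂)₂ = (-2.012, 0.309).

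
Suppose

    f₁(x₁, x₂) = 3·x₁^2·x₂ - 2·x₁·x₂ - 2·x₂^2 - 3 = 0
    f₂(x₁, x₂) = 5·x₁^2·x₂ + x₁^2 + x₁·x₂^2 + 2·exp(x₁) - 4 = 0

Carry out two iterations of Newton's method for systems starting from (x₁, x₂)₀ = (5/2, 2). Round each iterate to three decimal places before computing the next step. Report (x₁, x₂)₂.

At (5/2, 2): F = (16.500, 99.11499).
Jacobian J = [[6·x₁·x₂ - 2·x₂, 3·x₁^2 - 2·x₁ - 4·x₂], [10·x₁·x₂ + 2·x₁ + x₂^2 + 2·exp(x₁), 5·x₁^2 + 2·x₁·x₂]].
At the point, J = [[26.000, 5.750], [83.36499, 41.250]] (det J = 593.15132).
Solving J·Δ = −F gives Δ = (-0.187, -2.026).
Then the next iterate is (x₁, x₂)₁ = (2.313, -0.026).
Round to (2.313, -0.026) and repeat: F = (-3.29837, 20.86542), J = [[-0.30883, 11.52791], [24.23468, 26.62957]].
Δ = (-1.142, 0.256), so (x₁, x₂)₂ = (1.171, 0.230).

(1.171, 0.230)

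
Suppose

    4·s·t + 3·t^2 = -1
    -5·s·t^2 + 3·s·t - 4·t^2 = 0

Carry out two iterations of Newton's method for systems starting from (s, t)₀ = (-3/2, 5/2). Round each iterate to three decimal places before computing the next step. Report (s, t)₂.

(-1.336, 1.601)

At (-3/2, 5/2): F = (4.750, 10.625).
Jacobian J = [[4·t, 4·s + 6·t], [-5·t^2 + 3·t, -10·s·t + 3·s - 8·t]].
At the point, J = [[10.000, 9.000], [-23.750, 13.000]] (det J = 343.750).
Solving J·Δ = −F gives Δ = (0.099, -0.637).
Then the next iterate is (s, t)₁ = (-1.401, 1.863).
Round to (-1.401, 1.863) and repeat: F = (0.97205, 2.59947), J = [[7.452, 5.574], [-11.76484, 6.99363]].
Δ = (0.065, -0.262), so (s, t)₂ = (-1.336, 1.601).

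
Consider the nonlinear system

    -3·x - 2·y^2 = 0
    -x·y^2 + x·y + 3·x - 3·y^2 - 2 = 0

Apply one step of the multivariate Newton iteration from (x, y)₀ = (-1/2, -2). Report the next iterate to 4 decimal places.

At (-1/2, -2): F = (-6.5000, -12.5000).
Jacobian J = [[-3, -4·y], [-y^2 + y + 3, -2·x·y + x - 6·y]].
At the point, J = [[-3.0000, 8.0000], [-3.0000, 9.5000]] (det J = -4.5000).
Solving J·Δ = −F gives Δ = (8.5000, 4.0000).
Then the next iterate is (x, y)₁ = (8.0000, 2.0000).

(8.0000, 2.0000)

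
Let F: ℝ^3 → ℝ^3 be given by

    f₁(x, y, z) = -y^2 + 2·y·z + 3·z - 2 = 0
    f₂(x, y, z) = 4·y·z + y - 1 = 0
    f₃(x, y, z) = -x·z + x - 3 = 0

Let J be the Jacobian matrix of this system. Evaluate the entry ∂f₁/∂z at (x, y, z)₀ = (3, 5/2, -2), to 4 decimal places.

∂f₁/∂z = 2·y + 3.
At (3, 5/2, -2) this is 8.0000.

8.0000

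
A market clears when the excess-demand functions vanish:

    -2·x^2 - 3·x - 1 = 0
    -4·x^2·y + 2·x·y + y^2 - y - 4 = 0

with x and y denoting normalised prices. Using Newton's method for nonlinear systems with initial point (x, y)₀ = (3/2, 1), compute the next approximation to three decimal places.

(0.389, 1.222)

At (3/2, 1): F = (-10.000, -10.000).
Jacobian J = [[-4·x - 3, 0], [-8·x·y + 2·y, -4·x^2 + 2·x + 2·y - 1]].
At the point, J = [[-9.000, 0.000], [-10.000, -5.000]] (det J = 45.000).
Solving J·Δ = −F gives Δ = (-1.111, 0.222).
Then the next iterate is (x, y)₁ = (0.389, 1.222).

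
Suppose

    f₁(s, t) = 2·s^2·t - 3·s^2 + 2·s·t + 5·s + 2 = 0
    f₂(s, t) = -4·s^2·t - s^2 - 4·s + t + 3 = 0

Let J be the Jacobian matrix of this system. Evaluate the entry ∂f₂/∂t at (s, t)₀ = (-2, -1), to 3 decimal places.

-15.000

∂f₂/∂t = -4·s^2 + 1.
At (-2, -1) this is -15.000.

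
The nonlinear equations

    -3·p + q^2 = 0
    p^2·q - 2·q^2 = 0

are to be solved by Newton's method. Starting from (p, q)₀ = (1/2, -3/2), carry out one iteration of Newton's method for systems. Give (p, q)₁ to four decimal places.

At (1/2, -3/2): F = (0.7500, -4.8750).
Jacobian J = [[-3, 2·q], [2·p·q, p^2 - 4·q]].
At the point, J = [[-3.0000, -3.0000], [-1.5000, 6.2500]] (det J = -23.2500).
Solving J·Δ = −F gives Δ = (-0.4274, 0.6774).
Then the next iterate is (p, q)₁ = (0.0726, -0.8226).

(0.0726, -0.8226)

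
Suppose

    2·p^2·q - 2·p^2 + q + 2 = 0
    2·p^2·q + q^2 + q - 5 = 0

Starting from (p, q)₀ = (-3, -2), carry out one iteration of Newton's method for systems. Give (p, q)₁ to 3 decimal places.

(-2.179, -0.714)

At (-3, -2): F = (-54.000, -39.000).
Jacobian J = [[4·p·q - 4·p, 2·p^2 + 1], [4·p·q, 2·p^2 + 2·q + 1]].
At the point, J = [[36.000, 19.000], [24.000, 15.000]] (det J = 84.000).
Solving J·Δ = −F gives Δ = (0.821, 1.286).
Then the next iterate is (p, q)₁ = (-2.179, -0.714).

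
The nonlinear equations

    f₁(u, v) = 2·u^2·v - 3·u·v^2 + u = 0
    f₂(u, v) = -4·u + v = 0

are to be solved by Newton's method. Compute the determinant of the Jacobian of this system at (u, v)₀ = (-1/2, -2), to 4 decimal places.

J = [[4·u·v - 3·v^2 + 1, 2·u^2 - 6·u·v], [-4, 1]].
At the point, J = [[-7.0000, -5.5000], [-4.0000, 1.0000]].
det J = -29.0000.

-29.0000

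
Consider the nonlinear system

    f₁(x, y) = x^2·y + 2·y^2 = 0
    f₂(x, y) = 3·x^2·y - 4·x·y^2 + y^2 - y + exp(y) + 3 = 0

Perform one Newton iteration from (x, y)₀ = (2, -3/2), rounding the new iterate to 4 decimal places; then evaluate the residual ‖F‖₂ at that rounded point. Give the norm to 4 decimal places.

At (2, -3/2): F = (-1.5000, -29.026870).
Jacobian J = [[2·x·y, x^2 + 4·y], [6·x·y - 4·y^2, 3·x^2 - 8·x·y + 2·y + exp(y) - 1]].
At the point, J = [[-6.0000, -2.0000], [-27.0000, 32.223130]] (det J = -247.338781).
Solving J·Δ = −F gives Δ = (-0.4301, 0.5404).
Then the next iterate is (x, y)₁ = (1.5699, -0.9596).
Re-evaluating at (1.5699, -0.9596): F = (-0.523352, -7.614030), so ‖F‖₂ = 7.6320.

7.6320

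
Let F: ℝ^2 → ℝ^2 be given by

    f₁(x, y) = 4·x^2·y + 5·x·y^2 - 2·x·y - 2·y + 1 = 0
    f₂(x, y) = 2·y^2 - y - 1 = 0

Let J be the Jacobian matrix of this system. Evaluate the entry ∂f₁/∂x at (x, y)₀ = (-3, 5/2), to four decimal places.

-33.7500

∂f₁/∂x = 8·x·y + 5·y^2 - 2·y.
At (-3, 5/2) this is -33.7500.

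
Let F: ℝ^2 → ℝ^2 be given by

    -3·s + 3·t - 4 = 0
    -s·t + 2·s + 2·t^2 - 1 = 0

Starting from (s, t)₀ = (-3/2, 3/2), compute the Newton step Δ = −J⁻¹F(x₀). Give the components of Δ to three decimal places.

(1.219, -0.448)

At (-3/2, 3/2): F = (5.000, 2.750).
Jacobian J = [[-3, 3], [-t + 2, -s + 4·t]].
At the point, J = [[-3.000, 3.000], [0.500, 7.500]] (det J = -24.000).
Solving J·Δ = −F gives Δ = (1.219, -0.448).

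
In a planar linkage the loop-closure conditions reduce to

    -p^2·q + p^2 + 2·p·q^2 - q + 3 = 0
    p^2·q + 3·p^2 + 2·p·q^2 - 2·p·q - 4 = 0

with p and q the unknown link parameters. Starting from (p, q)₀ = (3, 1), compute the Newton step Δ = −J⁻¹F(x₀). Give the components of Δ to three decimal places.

At (3, 1): F = (8.000, 32.000).
Jacobian J = [[-2·p·q + 2·p + 2·q^2, -p^2 + 4·p·q - 1], [2·p·q + 6·p + 2·q^2 - 2·q, p^2 + 4·p·q - 2·p]].
At the point, J = [[2.000, 2.000], [24.000, 15.000]] (det J = -18.000).
Solving J·Δ = −F gives Δ = (3.111, -7.111).

(3.111, -7.111)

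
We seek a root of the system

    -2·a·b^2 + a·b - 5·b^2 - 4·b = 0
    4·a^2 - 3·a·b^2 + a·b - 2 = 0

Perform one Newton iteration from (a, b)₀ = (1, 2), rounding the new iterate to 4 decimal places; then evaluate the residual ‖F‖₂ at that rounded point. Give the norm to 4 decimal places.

8371.7756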